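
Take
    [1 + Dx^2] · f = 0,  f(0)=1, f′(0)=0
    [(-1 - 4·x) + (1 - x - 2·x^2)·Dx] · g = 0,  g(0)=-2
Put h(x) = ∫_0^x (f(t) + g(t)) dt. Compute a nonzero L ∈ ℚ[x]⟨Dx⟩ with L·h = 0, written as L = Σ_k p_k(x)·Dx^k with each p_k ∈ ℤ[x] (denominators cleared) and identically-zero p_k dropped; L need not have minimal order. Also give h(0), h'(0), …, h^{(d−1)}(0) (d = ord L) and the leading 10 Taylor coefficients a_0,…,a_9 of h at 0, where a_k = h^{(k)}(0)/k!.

f: a_k = 1, 0, -1/2, 0, 1/24, 0, -1/720, 0, 1/40320, 0, …
g: a_k = -2, -2, -6, -10, -22, -42, -86, -170, -342, -682, …
Sum ⇒ L₀ = lclm(L_f,L_g) in ℚ(x)⟨Dx⟩.
∫: right-multiply L₀ by Dx.
L = (-31 - 146·x - 133·x^2 - 184·x^3 - 20·x^4 - 16·x^5)·Dx + (7 + 3·x - 3·x^2 - 37·x^3 - 42·x^4 - 12·x^5 - 8·x^6)·Dx^2 + (-31 - 146·x - 133·x^2 - 184·x^3 - 20·x^4 - 16·x^5)·Dx^3 + (7 + 3·x - 3·x^2 - 37·x^3 - 42·x^4 - 12·x^5 - 8·x^6)·Dx^4  (order 4).
h: a_k = 0, -1, -1, -13/6, -5/2, -527/120, -7, -61921/5040, -85/4, -13789439/362880, …
ICs: h(0) = 0, h′(0) = -1, h′′(0) = -2, h′′′(0) = -13.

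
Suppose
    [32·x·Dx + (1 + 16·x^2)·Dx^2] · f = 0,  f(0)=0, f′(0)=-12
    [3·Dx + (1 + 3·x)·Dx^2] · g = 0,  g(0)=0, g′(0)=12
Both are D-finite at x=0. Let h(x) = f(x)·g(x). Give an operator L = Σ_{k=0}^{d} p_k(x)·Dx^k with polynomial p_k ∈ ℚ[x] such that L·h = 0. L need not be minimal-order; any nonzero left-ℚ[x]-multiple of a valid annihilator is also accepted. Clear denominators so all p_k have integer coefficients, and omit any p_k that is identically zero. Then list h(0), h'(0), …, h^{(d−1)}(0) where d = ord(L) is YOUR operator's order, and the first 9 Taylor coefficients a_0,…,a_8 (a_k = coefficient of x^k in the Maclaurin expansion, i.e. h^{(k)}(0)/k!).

L = (15744 + 89280·x + 811008·x^2 + 5299200·x^3 + 13271040·x^4 + 17252352·x^5 + 21233664·x^7)·Dx + (4258 + 91200·x + 775488·x^2 + 4635648·x^3 + 18247680·x^4 + 41140224·x^5 + 46448640·x^6 + 21233664·x^7 + 74317824·x^8)·Dx^2 + (492 + 12548·x + 131328·x^2 + 747968·x^3 + 3219456·x^4 + 10146816·x^5 + 21233664·x^6 + 24920064·x^7 + 21233664·x^8 + 42467328·x^9)·Dx^3 + (73 + 822·x + 6161·x^2 + 34944·x^3 + 151168·x^4 + 500736·x^5 + 1322496·x^6 + 2654208·x^7 + 3244032·x^8 + 3538944·x^9 + 5308416·x^10)·Dx^4  (order 4).
h: a_k = 0, 0, -144, 216, 336, -180, -37008/5, 58536/5, 297936/5, …
ICs: h(0) = 0, h′(0) = 0, h′′(0) = -288, h′′′(0) = 1296.

f: a_k = 0, -12, 0, 64, 0, -3072/5, 0, 49152/7, 0, …
g: a_k = 0, 12, -18, 36, -81, 972/5, -486, 8748/7, -6561/2, …
Sym-product of L_f,L_g gives L₀ (≤ ord 4).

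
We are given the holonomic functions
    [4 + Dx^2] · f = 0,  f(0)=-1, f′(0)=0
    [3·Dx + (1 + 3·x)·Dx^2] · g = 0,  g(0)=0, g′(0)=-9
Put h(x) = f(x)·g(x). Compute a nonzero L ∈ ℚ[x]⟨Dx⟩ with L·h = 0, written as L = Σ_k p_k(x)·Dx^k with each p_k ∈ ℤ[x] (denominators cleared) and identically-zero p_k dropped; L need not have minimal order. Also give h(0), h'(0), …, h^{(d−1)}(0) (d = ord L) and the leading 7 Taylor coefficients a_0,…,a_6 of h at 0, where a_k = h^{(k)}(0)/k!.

L = (-1112 - 1248·x + 7344·x^2 + 27648·x^3 + 20736·x^4) + (-48 + 2160·x + 10368·x^2 + 10368·x^3)·Dx + (-250 + 240·x + 4968·x^2 + 13824·x^3 + 10368·x^4)·Dx^2 + (-12 + 540·x + 2592·x^2 + 2592·x^3)·Dx^3 + (7 + 138·x + 783·x^2 + 1728·x^3 + 1296·x^4)·Dx^4  (order 4).
h: a_k = 0, 9, -27/2, 9, -135/4, 489/5, -252, …
ICs: h(0) = 0, h′(0) = 9, h′′(0) = -27, h′′′(0) = 54.

f: a_k = -1, 0, 2, 0, -2/3, 0, 4/45, …
g: a_k = 0, -9, 27/2, -27, 243/4, -729/5, 729/2, …
L₀ := L_f ⊗_s L_g (sym. prod.), ord ≤ 4.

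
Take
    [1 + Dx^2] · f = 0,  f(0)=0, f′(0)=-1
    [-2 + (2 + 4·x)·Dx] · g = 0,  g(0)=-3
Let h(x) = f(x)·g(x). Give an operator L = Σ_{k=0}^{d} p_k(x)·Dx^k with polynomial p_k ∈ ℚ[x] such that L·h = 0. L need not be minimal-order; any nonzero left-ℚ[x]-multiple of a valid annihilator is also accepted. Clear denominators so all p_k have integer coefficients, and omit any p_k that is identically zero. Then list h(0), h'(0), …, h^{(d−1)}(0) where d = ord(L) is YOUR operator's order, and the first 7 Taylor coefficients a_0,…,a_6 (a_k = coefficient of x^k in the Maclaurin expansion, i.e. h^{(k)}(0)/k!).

L = (4 + 4·x + 4·x^2) + (-2 - 4·x)·Dx + (1 + 4·x + 4·x^2)·Dx^2  (order 2).
h: a_k = 0, 3, 3, -2, 1, -8/5, 12/5, …
ICs: h(0) = 0, h′(0) = 3.

f: a_k = 0, -1, 0, 1/6, 0, -1/120, 0, …
g: a_k = -3, -3, 3/2, -3/2, 15/8, -21/8, 63/16, …
L₀ := L_f ⊗_s L_g (sym. prod.), ord ≤ 2.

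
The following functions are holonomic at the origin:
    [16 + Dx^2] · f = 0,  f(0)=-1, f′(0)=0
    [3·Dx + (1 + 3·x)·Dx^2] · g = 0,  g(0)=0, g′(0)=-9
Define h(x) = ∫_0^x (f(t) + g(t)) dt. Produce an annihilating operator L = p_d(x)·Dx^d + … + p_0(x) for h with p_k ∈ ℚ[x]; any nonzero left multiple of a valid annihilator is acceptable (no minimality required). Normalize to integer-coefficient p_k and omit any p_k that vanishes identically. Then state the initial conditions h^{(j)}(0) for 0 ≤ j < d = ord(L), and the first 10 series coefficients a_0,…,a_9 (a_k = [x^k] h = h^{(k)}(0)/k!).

f: a_k = -1, 0, 8, 0, -32/3, 0, 256/45, 0, -512/315, 0, …
g: a_k = 0, -9, 27/2, -27, 243/4, -729/5, 729/2, -6561/7, 19683/8, -6561, …
f+g: L₀ = lclm(L_f,L_g), ord ≤ 2+2.
Integrate: L := L₀·Dx.
L = (1680 + 2304·x + 3456·x^2)·Dx^2 + (272 + 1584·x + 3456·x^2 + 3456·x^3)·Dx^3 + (105 + 144·x + 216·x^2)·Dx^4 + (17 + 99·x + 216·x^2 + 216·x^3)·Dx^5  (order 5).
h: a_k = 0, -1, -9/2, 43/6, -27/4, 601/60, -243/10, 33317/630, -6561/56, 6196049/22680, …
ICs: h(0) = 0, h′(0) = -1, h′′(0) = -9, h′′′(0) = 43, h′′′′(0) = -162.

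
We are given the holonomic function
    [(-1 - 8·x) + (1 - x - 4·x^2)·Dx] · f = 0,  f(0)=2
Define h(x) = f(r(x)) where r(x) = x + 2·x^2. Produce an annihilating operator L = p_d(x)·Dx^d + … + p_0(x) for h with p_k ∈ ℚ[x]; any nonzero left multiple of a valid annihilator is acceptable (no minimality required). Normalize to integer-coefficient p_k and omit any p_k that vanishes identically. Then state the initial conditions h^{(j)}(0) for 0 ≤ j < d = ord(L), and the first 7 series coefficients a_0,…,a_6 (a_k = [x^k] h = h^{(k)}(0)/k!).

f: a_k = 2, 2, 10, 18, 58, 130, 362, …
L₀ from L_f via x↦r, Dx↦r'^{-1}Dx.
L = (1 + 12·x + 48·x^2 + 64·x^3) + (-1 + x + 6·x^2 + 16·x^3 + 16·x^4)·Dx  (order 1).
h: a_k = 2, 2, 14, 58, 206, 810, 3198, …
ICs: h(0) = 2.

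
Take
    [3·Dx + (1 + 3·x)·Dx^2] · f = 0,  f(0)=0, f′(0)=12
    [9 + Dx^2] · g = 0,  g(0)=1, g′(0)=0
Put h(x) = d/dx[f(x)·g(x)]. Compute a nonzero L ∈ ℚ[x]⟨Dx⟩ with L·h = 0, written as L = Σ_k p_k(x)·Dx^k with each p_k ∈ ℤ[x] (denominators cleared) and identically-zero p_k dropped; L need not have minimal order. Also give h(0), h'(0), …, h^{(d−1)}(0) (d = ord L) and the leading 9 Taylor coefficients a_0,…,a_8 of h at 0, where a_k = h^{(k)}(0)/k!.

f: a_k = 0, 12, -18, 36, -81, 972/5, -486, 8748/7, -6561/2, …
g: a_k = 1, 0, -9/2, 0, 27/8, 0, -81/80, 0, 729/4480, …
Product ⇒ symmetric product L₀, ord ≤ 4.
Differentiate: ansatz ord ≤ ord L₀ ⇒ L.
L = (-675 - 3564·x - 10206·x^2 + 8748·x^3 + 94041·x^4 + 157464·x^5 + 78732·x^6) + (-216 - 864·x + 1620·x^2 + 14580·x^3 + 29160·x^4 + 17496·x^5)·Dx + (-84 - 396·x - 378·x^2 + 5832·x^3 + 23814·x^4 + 34992·x^5 + 17496·x^6)·Dx^2 + (-24 - 96·x + 180·x^2 + 1620·x^3 + 3240·x^4 + 1944·x^5)·Dx^3 + (-1 + 84·x^2 + 540·x^3 + 1485·x^4 + 1944·x^5 + 972·x^6)·Dx^4  (order 4).
h: a_k = 12, -36, -54, 0, 729/2, -2187/2, 67797/20, -53946/5, 7551711/224, …
ICs: h(0) = 12, h′(0) = -36, h′′(0) = -108, h′′′(0) = 0.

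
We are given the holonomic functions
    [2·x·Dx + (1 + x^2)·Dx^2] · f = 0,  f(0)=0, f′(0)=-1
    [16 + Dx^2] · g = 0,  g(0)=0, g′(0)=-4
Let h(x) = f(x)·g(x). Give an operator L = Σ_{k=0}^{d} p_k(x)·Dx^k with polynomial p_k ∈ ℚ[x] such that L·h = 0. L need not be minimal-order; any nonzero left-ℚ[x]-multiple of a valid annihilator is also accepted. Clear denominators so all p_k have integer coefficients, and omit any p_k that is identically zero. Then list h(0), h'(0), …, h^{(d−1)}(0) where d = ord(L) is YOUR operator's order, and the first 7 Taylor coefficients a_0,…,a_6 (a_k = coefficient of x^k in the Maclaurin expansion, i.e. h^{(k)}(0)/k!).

f: a_k = 0, -1, 0, 1/3, 0, -1/5, 0, …
g: a_k = 0, -4, 0, 32/3, 0, -128/15, 0, …
L₀ := L_f ⊗_s L_g (sym. prod.), ord ≤ 4.
L = (5440 + 19136·x^2 + 25856·x^4 + 16384·x^6 + 4096·x^8) + (1152·x + 3200·x^3 + 3072·x^5 + 1024·x^7)·Dx + (612 + 2252·x^2 + 3168·x^4 + 2048·x^6 + 512·x^8)·Dx^2 + (72·x + 200·x^3 + 192·x^5 + 64·x^7)·Dx^3 + (17 + 66·x^2 + 97·x^4 + 64·x^6 + 16·x^8)·Dx^4  (order 4).
h: a_k = 0, 0, 4, 0, -12, 0, 116/9, …
ICs: h(0) = 0, h′(0) = 0, h′′(0) = 8, h′′′(0) = 0.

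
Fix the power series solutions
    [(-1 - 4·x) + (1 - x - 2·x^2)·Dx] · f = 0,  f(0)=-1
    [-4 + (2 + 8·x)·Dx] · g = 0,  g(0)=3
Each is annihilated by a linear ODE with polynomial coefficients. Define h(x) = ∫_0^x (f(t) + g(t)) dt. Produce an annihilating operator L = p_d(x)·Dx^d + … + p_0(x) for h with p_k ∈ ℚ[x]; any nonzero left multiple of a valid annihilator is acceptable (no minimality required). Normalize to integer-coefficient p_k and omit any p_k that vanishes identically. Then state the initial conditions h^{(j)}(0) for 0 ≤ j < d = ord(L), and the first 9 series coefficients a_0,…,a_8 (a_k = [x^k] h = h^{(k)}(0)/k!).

L = (-16 - 84·x - 120·x^2 - 160·x^3)·Dx + (10 + 52·x + 204·x^2 + 400·x^3 + 400·x^4)·Dx^2 + (1 - 7·x - 56·x^2 - 8·x^3 + 200·x^4 + 160·x^5)·Dx^3  (order 3).
h: a_k = 0, 2, 5/2, -3, 7/4, -41/5, 21/2, -295/7, 707/8, …
ICs: h(0) = 0, h′(0) = 2, h′′(0) = 5.

f: a_k = -1, -1, -3, -5, -11, -21, -43, -85, -171, …
g: a_k = 3, 6, -6, 12, -30, 84, -252, 792, -2574, …
L₀ := lclm(L_f,L_g); ord L₀ ≤ 1+1.
h=∫h₀ ⇒ L = L₀·Dx.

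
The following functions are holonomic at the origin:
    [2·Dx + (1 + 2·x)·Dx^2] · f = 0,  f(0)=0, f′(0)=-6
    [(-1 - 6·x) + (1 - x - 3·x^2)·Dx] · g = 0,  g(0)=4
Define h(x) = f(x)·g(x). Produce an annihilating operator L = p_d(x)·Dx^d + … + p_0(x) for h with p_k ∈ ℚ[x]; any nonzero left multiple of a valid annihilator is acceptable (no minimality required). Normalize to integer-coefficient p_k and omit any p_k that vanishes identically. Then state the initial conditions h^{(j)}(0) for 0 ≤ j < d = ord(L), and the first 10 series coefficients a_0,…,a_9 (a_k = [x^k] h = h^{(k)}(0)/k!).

L = (8 + 24·x) + (18·x + 30·x^2)·Dx + (-1 - x + 5·x^2 + 6·x^3)·Dx^2  (order 2).
h: a_k = 0, -24, 0, -104, -56, -2224/5, -2424/5, -71352/35, -108816/35, -1040296/105, …
ICs: h(0) = 0, h′(0) = -24.

f: a_k = 0, -6, 6, -8, 12, -96/5, 32, -384/7, 96, -512/3, …
g: a_k = 4, 4, 16, 28, 76, 160, 388, 868, 2032, 4636, …
Sym-product of L_f,L_g gives L₀ (≤ ord 2).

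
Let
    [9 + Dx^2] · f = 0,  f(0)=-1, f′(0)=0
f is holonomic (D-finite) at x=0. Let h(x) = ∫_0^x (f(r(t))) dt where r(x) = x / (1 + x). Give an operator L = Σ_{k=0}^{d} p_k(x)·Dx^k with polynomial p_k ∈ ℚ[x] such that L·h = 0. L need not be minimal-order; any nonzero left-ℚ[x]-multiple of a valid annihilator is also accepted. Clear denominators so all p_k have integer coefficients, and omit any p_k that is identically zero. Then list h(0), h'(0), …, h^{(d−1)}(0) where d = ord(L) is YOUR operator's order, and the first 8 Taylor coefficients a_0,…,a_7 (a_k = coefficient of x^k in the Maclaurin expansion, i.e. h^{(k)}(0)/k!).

f: a_k = -1, 0, 9/2, 0, -27/8, 0, 81/80, 0, …
L₀ from L_f via x↦r, Dx↦r'^{-1}Dx.
h=∫₀ˣh₀: take L = L₀·Dx.
L = 9·Dx + (2 + 6·x + 6·x^2 + 2·x^3)·Dx^2 + (1 + 4·x + 6·x^2 + 4·x^3 + x^4)·Dx^3  (order 3).
h: a_k = 0, -1, 0, 3/2, -9/4, 81/40, -3/4, -117/80, …
ICs: h(0) = 0, h′(0) = -1, h′′(0) = 0.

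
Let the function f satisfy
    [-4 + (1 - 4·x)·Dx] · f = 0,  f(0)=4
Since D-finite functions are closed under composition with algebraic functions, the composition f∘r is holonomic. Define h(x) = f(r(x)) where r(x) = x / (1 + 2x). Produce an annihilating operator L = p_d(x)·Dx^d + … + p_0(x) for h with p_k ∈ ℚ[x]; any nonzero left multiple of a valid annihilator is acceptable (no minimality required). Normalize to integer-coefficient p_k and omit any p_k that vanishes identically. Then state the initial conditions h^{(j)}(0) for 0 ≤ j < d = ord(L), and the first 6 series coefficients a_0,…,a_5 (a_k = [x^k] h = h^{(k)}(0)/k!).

f: a_k = 4, 16, 64, 256, 1024, 4096, …
L₀ from L_f via x↦r, Dx↦r'^{-1}Dx.
L = 4 + (-1 + 4·x^2)·Dx  (order 1).
h: a_k = 4, 16, 32, 64, 128, 256, …
ICs: h(0) = 4.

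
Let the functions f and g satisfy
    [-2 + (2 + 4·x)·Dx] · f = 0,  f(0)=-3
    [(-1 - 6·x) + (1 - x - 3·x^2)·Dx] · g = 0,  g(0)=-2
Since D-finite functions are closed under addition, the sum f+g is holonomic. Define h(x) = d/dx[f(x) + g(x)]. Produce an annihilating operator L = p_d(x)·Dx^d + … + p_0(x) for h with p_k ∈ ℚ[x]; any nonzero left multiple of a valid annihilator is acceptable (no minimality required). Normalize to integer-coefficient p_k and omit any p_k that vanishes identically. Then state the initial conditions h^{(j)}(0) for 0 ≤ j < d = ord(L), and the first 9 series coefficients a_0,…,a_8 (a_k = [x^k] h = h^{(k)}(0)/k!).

L = (-22 - 134·x - 312·x^2 - 324·x^3 - 270·x^4) + (-13 - 148·x - 565·x^2 - 1056·x^3 - 1251·x^4 - 810·x^5)·Dx + (3 + 16·x + 25·x^2 - 26·x^3 - 183·x^4 - 312·x^5 - 180·x^6)·Dx^2  (order 2).
h: a_k = -5, -13, -93/2, -289/2, -3305/8, -9123/8, -49301/16, -128761/16, -2689641/128, …
ICs: h(0) = -5, h′(0) = -13.

f: a_k = -3, -3, 3/2, -3/2, 15/8, -21/8, 63/16, -99/16, 1287/128, …
g: a_k = -2, -2, -8, -14, -38, -80, -194, -434, -1016, …
f+g: L₀ = lclm(L_f,L_g), ord ≤ 1+1.
Derive L from L₀ (diff closure).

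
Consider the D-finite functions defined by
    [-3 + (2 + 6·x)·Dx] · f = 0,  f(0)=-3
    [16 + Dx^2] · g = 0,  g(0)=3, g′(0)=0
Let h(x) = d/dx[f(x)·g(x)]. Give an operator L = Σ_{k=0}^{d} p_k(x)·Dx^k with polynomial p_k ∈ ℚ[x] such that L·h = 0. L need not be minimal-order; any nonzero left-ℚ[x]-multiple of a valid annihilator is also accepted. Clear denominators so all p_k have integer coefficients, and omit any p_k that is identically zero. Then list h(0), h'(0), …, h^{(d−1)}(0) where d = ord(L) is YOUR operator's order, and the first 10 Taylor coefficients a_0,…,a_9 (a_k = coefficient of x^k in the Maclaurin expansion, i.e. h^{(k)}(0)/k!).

L = (9613 + 83712·x + 273024·x^2 + 442368·x^3 + 331776·x^4) + (-444 - 5940·x - 20736·x^2 - 20736·x^3)·Dx + (364 + 3720·x + 14796·x^2 + 27648·x^3 + 20736·x^4)·Dx^2  (order 2).
h: a_k = -27/2, 657/4, 4455/16, -19011/32, -105345/256, 1012827/2560, 5451159/10240, -82369729/143360, 643345389/2293760, 2125409647/5898240, …
ICs: h(0) = -27/2, h′(0) = 657/4.

f: a_k = -3, -9/2, 27/8, -81/16, 1215/128, -5103/256, 45927/1024, -216513/2048, 8444007/32768, -42220035/65536, …
g: a_k = 3, 0, -24, 0, 32, 0, -256/15, 0, 512/105, 0, …
Product ⇒ symmetric product L₀, ord ≤ 2.
Derive L from L₀ (diff closure).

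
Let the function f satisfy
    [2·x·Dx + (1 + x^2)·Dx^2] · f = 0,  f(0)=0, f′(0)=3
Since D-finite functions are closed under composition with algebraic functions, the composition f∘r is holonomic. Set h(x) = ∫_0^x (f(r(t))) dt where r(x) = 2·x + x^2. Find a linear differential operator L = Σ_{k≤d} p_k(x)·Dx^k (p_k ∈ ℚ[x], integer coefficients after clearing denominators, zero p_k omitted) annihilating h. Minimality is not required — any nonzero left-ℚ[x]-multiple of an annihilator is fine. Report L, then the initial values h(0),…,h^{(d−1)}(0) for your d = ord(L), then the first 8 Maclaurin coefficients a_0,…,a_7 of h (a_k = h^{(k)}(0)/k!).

f: a_k = 0, 3, 0, -1, 0, 3/5, 0, -3/7, …
h₀=f(r): pull back L_f along r ⇒ L₀.
h=∫h₀ ⇒ L = L₀·Dx.
L = (-1 + 8·x + 16·x^2 + 12·x^3 + 3·x^4)·Dx^2 + (1 + x + 4·x^2 + 8·x^3 + 5·x^4 + x^5)·Dx^3  (order 3).
h: a_k = 0, 0, 3, 1, -2, -12/5, 11/5, 47/7, …
ICs: h(0) = 0, h′(0) = 0, h′′(0) = 6.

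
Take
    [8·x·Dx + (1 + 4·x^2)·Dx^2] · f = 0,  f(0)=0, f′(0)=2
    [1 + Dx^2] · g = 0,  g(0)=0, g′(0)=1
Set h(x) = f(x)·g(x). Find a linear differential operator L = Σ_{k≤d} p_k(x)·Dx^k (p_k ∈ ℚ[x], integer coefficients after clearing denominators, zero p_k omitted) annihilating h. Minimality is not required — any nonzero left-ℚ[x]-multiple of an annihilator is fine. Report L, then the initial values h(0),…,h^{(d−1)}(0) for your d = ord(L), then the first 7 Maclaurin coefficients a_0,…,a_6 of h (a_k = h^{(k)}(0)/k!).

L = (85 + 944·x^2 + 416·x^4 + 256·x^6 + 256·x^8) + (144·x + 704·x^3 + 768·x^5 + 1024·x^7)·Dx + (90 + 992·x^2 + 576·x^4 + 512·x^6 + 512·x^8)·Dx^2 + (144·x + 704·x^3 + 768·x^5 + 1024·x^7)·Dx^3 + (5 + 48·x^2 + 160·x^4 + 256·x^6 + 256·x^8)·Dx^4  (order 4).
h: a_k = 0, 0, 2, 0, -3, 0, 247/36, …
ICs: h(0) = 0, h′(0) = 0, h′′(0) = 4, h′′′(0) = 0.

f: a_k = 0, 2, 0, -8/3, 0, 32/5, 0, …
g: a_k = 0, 1, 0, -1/6, 0, 1/120, 0, …
Product ⇒ symmetric product L₀, ord ≤ 4.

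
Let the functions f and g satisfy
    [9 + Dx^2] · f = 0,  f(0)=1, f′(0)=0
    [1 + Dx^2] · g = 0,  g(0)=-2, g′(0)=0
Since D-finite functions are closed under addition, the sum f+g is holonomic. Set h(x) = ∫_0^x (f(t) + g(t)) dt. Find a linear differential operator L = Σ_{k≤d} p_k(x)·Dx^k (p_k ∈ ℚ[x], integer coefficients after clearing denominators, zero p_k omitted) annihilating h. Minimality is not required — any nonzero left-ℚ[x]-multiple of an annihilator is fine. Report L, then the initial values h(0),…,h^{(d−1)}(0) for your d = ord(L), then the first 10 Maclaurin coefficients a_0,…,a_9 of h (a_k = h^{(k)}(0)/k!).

f: a_k = 1, 0, -9/2, 0, 27/8, 0, -81/80, 0, 729/4480, 0, …
g: a_k = -2, 0, 1, 0, -1/12, 0, 1/360, 0, -1/20160, 0, …
Sum ⇒ L₀ = lclm(L_f,L_g) in ℚ(x)⟨Dx⟩.
h=∫h₀ ⇒ L = L₀·Dx.
L = 9·Dx + 10·Dx^3 + Dx^5  (order 5).
h: a_k = 0, -1, 0, -7/6, 0, 79/120, 0, -727/5040, 0, 937/51840, …
ICs: h(0) = 0, h′(0) = -1, h′′(0) = 0, h′′′(0) = -7, h′′′′(0) = 0.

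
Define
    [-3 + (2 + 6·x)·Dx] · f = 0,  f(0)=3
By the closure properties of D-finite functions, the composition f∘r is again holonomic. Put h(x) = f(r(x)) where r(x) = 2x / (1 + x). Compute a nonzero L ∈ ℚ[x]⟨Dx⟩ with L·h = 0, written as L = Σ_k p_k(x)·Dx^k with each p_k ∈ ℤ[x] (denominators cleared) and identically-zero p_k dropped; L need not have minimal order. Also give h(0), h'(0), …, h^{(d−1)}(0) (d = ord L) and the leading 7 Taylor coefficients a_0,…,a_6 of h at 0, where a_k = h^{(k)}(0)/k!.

f: a_k = 3, 9/2, -27/8, 81/16, -1215/128, 5103/256, -45927/1024, …
L₀ from L_f via x↦r, Dx↦r'^{-1}Dx.
L = -3 + (1 + 8·x + 7·x^2)·Dx  (order 1).
h: a_k = 3, 9, -45/2, 153/2, -2583/8, 12411/8, -128961/16, …
ICs: h(0) = 3.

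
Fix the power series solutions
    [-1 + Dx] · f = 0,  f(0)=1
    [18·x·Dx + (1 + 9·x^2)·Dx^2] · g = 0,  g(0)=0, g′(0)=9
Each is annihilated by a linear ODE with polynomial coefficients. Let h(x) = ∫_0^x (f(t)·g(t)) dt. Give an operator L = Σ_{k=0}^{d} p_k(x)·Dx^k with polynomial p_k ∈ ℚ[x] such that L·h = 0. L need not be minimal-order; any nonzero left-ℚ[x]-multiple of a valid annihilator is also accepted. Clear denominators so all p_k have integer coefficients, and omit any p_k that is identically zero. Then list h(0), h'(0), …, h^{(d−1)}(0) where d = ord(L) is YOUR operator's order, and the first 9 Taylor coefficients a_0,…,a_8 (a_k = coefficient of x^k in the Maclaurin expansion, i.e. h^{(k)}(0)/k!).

L = (1 - 18·x + 9·x^2)·Dx + (-2 + 18·x - 18·x^2)·Dx^2 + (1 + 9·x^2)·Dx^3  (order 3).
h: a_k = 0, 0, 9/2, 3, -45/8, -51/10, 1769/80, 1131/56, -484679/4480, …
ICs: h(0) = 0, h′(0) = 0, h′′(0) = 9.

f: a_k = 1, 1, 1/2, 1/6, 1/24, 1/120, 1/720, 1/5040, 1/40320, …
g: a_k = 0, 9, 0, -27, 0, 729/5, 0, -6561/7, 0, …
L₀ := L_f ⊗_s L_g (sym. prod.), ord ≤ 2.
h=∫₀ˣh₀: take L = L₀·Dx.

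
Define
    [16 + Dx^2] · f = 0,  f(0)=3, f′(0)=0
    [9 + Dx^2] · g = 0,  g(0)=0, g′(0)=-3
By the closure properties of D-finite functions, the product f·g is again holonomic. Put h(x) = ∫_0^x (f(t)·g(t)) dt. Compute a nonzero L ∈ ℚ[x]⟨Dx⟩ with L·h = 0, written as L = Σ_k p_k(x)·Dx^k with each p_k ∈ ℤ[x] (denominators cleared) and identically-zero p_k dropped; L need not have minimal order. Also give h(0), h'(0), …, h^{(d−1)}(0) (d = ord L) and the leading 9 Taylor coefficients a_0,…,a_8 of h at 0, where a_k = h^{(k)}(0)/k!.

f: a_k = 3, 0, -24, 0, 32, 0, -256/15, 0, 512/105, …
g: a_k = 0, -3, 0, 9/2, 0, -81/40, 0, 243/560, 0, …
Product ⇒ symmetric product L₀, ord ≤ 4.
Integrate: L := L₀·Dx.
L = 49·Dx + 50·Dx^3 + Dx^5  (order 5).
h: a_k = 0, 0, -9/2, 0, 171/8, 0, -2801/80, 0, 137257/4480, …
ICs: h(0) = 0, h′(0) = 0, h′′(0) = -9, h′′′(0) = 0, h′′′′(0) = 513.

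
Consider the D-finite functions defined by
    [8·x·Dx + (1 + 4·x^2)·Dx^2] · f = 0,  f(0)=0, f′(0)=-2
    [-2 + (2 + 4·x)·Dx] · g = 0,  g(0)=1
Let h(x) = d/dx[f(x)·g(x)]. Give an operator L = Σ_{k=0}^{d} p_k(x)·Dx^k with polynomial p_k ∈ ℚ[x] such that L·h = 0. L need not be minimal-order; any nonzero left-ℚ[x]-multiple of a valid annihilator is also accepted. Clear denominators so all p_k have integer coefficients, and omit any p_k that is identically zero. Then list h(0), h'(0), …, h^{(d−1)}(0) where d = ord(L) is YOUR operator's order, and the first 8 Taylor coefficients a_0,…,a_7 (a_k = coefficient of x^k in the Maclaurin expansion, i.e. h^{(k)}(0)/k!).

f: a_k = 0, -2, 0, 8/3, 0, -32/5, 0, 128/7, …
g: a_k = 1, 1, -1/2, 1/2, -5/8, 7/8, -21/16, 33/16, …
h₀=f·g: eliminate ⇒ L₀, order ≤ 2·1.
Derive L from L₀ (diff closure).
L = (5 + 80·x + 8·x^2 - 192·x^3 - 48·x^4) + (14 + 84·x + 144·x^2 - 224·x^3 - 672·x^4 - 192·x^5)·Dx + (3 + 4·x - 12·x^2 - 32·x^3 - 112·x^4 - 192·x^5 - 64·x^6)·Dx^2  (order 2).
h: a_k = -2, -4, 11, 20/3, -389/12, -409/10, 18853/120, 11167/105, …
ICs: h(0) = -2, h′(0) = -4.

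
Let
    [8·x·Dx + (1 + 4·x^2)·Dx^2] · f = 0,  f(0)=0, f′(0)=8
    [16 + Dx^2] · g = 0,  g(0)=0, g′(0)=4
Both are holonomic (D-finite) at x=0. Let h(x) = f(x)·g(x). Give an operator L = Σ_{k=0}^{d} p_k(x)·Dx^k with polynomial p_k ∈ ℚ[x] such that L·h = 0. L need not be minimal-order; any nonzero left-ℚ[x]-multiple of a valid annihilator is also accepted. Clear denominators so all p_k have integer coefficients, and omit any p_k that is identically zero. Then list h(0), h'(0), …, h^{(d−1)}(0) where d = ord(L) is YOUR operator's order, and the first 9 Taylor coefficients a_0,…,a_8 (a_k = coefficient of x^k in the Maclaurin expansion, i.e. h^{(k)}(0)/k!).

f: a_k = 0, 8, 0, -32/3, 0, 128/5, 0, -512/7, 0, …
g: a_k = 0, 4, 0, -32/3, 0, 128/15, 0, -1024/315, 0, …
h₀=f·g: eliminate ⇒ L₀, order ≤ 2·2.
L = (2560 + 29696·x^2 + 118784·x^4 + 262144·x^6 + 262144·x^8) + (1536·x + 14336·x^3 + 49152·x^5 + 65536·x^7)·Dx + (240 + 3008·x^2 + 13824·x^4 + 32768·x^6 + 32768·x^8)·Dx^2 + (96·x + 896·x^3 + 3072·x^5 + 4096·x^7)·Dx^3 + (5 + 72·x^2 + 400·x^4 + 1024·x^6 + 1024·x^8)·Dx^4  (order 4).
h: a_k = 0, 0, 32, 0, -128, 0, 2560/9, 0, -2048/3, …
ICs: h(0) = 0, h′(0) = 0, h′′(0) = 64, h′′′(0) = 0.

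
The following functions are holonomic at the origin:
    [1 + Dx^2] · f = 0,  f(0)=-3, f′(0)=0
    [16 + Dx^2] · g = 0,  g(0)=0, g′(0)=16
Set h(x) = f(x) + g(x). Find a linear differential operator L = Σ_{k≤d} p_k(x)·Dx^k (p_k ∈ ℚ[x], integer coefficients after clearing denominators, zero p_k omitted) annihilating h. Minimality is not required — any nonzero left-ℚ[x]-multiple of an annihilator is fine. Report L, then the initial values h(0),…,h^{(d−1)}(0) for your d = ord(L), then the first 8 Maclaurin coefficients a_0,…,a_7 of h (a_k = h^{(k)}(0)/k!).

f: a_k = -3, 0, 3/2, 0, -1/8, 0, 1/240, 0, …
g: a_k = 0, 16, 0, -128/3, 0, 512/15, 0, -4096/315, …
Sum ⇒ L₀ = lclm(L_f,L_g) in ℚ(x)⟨Dx⟩.
L = 16 + 17·Dx^2 + Dx^4  (order 4).
h: a_k = -3, 16, 3/2, -128/3, -1/8, 512/15, 1/240, -4096/315, …
ICs: h(0) = -3, h′(0) = 16, h′′(0) = 3, h′′′(0) = -256.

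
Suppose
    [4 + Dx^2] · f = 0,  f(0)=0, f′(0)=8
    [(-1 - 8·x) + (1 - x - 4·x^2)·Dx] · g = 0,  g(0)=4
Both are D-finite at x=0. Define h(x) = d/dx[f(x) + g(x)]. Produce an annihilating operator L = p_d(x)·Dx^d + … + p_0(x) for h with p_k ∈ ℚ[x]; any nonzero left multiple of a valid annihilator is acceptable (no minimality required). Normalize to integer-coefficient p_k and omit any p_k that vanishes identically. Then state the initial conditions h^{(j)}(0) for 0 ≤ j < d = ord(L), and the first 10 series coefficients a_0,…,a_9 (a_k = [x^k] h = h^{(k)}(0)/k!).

f: a_k = 0, 8, 0, -16/3, 0, 16/15, 0, -32/315, 0, 16/2835, …
g: a_k = 4, 4, 20, 36, 116, 260, 724, 1764, 4660, 11716, …
f+g: L₀ = lclm(L_f,L_g), ord ≤ 2+1.
Derive L from L₀ (diff closure).
L = (1472 + 8672·x + 38224·x^2 + 28480·x^3 + 58880·x^4 + 9216·x^5 + 12288·x^6) + (-116 - 892·x + 504·x^2 + 2312·x^3 + 5920·x^4 + 10368·x^5 + 3584·x^6 + 4096·x^7)·Dx + (368 + 2168·x + 9556·x^2 + 7120·x^3 + 14720·x^4 + 2304·x^5 + 3072·x^6)·Dx^2 + (-29 - 223·x + 126·x^2 + 578·x^3 + 1480·x^4 + 2592·x^5 + 896·x^6 + 1024·x^7)·Dx^3  (order 3).
h: a_k = 12, 40, 92, 464, 3916/3, 4344, 555628/45, 37280, 33214876/315, 303560, …
ICs: h(0) = 12, h′(0) = 40, h′′(0) = 184.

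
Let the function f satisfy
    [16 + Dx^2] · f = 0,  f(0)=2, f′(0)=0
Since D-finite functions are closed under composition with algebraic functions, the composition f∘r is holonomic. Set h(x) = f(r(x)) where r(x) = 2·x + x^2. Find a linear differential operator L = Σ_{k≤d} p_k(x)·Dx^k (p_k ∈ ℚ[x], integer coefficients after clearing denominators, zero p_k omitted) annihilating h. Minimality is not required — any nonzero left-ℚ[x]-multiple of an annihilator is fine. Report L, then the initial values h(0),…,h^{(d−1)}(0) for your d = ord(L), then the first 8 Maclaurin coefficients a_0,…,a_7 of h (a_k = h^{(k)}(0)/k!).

f: a_k = 2, 0, -16, 0, 64/3, 0, -512/45, 0, …
Change of var in L_f (x↦r) gives L₀.
L = (64 + 192·x + 192·x^2 + 64·x^3) - Dx + (1 + x)·Dx^2  (order 2).
h: a_k = 2, 0, -64, -64, 976/3, 2048/3, -9728/45, -30208/15, …
ICs: h(0) = 2, h′(0) = 0.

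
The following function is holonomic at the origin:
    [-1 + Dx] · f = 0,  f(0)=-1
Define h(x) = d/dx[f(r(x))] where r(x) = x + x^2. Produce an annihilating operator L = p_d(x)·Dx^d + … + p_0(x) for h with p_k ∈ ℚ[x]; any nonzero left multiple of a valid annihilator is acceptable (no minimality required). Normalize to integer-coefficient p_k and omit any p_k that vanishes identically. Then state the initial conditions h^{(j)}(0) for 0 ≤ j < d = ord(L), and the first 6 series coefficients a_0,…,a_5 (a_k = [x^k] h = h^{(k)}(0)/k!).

f: a_k = -1, -1, -1/2, -1/6, -1/24, -1/120, …
Change of var in L_f (x↦r) gives L₀.
h₀' ⇒ L via d/dx closure of L₀.
L = (3 + 4·x + 4·x^2) + (-1 - 2·x)·Dx  (order 1).
h: a_k = -1, -3, -7/2, -25/6, -27/8, -331/120, …
ICs: h(0) = -1.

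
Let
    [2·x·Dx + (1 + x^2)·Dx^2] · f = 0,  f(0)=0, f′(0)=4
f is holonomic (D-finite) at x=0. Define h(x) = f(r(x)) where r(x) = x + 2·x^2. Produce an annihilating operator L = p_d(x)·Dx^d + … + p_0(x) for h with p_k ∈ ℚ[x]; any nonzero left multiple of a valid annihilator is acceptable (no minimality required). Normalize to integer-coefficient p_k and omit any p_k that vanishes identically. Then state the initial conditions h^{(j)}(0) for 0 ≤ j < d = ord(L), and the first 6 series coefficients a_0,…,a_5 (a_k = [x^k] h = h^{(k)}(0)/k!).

L = (-4 + 2·x + 16·x^2 + 48·x^3 + 48·x^4)·Dx + (1 + 4·x + x^2 + 8·x^3 + 20·x^4 + 16·x^5)·Dx^2  (order 2).
h: a_k = 0, 4, 8, -4/3, -8, -76/5, …
ICs: h(0) = 0, h′(0) = 4.

f: a_k = 0, 4, 0, -4/3, 0, 4/5, …
f∘r: x↦r, Dx↦Dx/r' in L_f ⇒ L₀.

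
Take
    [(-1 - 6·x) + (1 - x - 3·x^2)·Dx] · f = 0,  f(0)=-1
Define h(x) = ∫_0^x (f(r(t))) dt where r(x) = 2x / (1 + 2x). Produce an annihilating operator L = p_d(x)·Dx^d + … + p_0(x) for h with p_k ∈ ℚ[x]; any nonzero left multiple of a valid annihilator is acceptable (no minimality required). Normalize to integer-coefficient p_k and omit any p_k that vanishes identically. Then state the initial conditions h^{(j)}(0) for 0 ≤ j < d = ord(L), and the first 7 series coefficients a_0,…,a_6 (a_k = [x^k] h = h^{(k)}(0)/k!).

f: a_k = -1, -1, -4, -7, -19, -40, -97, …
L₀ from L_f via x↦r, Dx↦r'^{-1}Dx.
Integrate: L := L₀·Dx.
L = (2 + 28·x)·Dx + (-1 - 4·x + 8·x^2 + 24·x^3)·Dx^2  (order 2).
h: a_k = 0, -1, -1, -4, 0, -144/5, 48, …
ICs: h(0) = 0, h′(0) = -1.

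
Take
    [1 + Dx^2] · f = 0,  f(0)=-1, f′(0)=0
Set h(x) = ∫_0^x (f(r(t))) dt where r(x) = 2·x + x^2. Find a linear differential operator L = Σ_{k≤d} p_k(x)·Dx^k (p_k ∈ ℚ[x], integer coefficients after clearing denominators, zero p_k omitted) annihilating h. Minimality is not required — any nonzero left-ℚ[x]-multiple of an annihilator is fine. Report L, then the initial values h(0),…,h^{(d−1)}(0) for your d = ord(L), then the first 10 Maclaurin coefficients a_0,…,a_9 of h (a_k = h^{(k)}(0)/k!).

L = (4 + 12·x + 12·x^2 + 4·x^3)·Dx - Dx^2 + (1 + x)·Dx^3  (order 3).
h: a_k = 0, -1, 0, 2/3, 1/2, -1/30, -2/9, -41/315, -1/120, 719/22680, …
ICs: h(0) = 0, h′(0) = -1, h′′(0) = 0.

f: a_k = -1, 0, 1/2, 0, -1/24, 0, 1/720, 0, -1/40320, 0, …
Substitute x→r, Dx→(1/r')Dx; clear ⇒ L₀.
h=∫₀ˣh₀: take L = L₀·Dx.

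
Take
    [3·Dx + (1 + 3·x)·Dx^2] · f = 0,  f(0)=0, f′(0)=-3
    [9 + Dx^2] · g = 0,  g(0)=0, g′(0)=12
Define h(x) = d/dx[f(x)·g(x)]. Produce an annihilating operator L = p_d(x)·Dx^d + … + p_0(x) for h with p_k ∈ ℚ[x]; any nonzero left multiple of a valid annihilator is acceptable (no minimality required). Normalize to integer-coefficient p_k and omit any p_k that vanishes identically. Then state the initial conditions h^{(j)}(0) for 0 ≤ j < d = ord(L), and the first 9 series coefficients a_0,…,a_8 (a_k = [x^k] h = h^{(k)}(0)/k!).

L = (-675 - 3564·x - 10206·x^2 + 8748·x^3 + 94041·x^4 + 157464·x^5 + 78732·x^6) + (-216 - 864·x + 1620·x^2 + 14580·x^3 + 29160·x^4 + 17496·x^5)·Dx + (-84 - 396·x - 378·x^2 + 5832·x^3 + 23814·x^4 + 34992·x^5 + 17496·x^6)·Dx^2 + (-24 - 96·x + 180·x^2 + 1620·x^3 + 3240·x^4 + 1944·x^5)·Dx^3 + (-1 + 84·x^2 + 540·x^3 + 1485·x^4 + 1944·x^5 + 972·x^6)·Dx^4  (order 4).
h: a_k = 0, -72, 162, -216, 810, -2673, 158193/20, -164754/7, 492075/7, …
ICs: h(0) = 0, h′(0) = -72, h′′(0) = 324, h′′′(0) = -1296.

f: a_k = 0, -3, 9/2, -9, 81/4, -243/5, 243/2, -2187/7, 6561/8, …
g: a_k = 0, 12, 0, -18, 0, 81/10, 0, -243/140, 0, …
f·g: L₀ = L_f ⊗_s L_g, ord ≤ 2·2.
Differentiate: ansatz ord ≤ ord L₀ ⇒ L.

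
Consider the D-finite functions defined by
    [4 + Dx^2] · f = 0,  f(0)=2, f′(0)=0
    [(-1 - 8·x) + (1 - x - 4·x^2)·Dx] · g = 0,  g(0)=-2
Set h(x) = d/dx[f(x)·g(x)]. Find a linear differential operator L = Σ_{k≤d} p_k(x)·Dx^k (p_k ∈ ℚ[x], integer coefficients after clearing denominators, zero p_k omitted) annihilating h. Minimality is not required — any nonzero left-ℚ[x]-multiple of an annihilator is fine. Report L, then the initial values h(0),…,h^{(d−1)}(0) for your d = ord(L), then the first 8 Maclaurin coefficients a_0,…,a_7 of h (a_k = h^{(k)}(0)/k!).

f: a_k = 2, 0, -4, 0, 4/3, 0, -8/45, 0, …
g: a_k = -2, -2, -10, -18, -58, -130, -362, -882, …
f·g: L₀ = L_f ⊗_s L_g, ord ≤ 2·1.
Derive L from L₀ (diff closure).
L = (18 - 8·x - 28·x^2 + 32·x^3 + 64·x^4) + (4 + 34·x + 24·x^2 + 64·x^3)·Dx + (-1 + x^2 + 8·x^3 + 16·x^4)·Dx^2  (order 2).
h: a_k = -4, -24, -84, -944/3, -2860/3, -45448/15, -399308/45, -2761568/105, …
ICs: h(0) = -4, h′(0) = -24.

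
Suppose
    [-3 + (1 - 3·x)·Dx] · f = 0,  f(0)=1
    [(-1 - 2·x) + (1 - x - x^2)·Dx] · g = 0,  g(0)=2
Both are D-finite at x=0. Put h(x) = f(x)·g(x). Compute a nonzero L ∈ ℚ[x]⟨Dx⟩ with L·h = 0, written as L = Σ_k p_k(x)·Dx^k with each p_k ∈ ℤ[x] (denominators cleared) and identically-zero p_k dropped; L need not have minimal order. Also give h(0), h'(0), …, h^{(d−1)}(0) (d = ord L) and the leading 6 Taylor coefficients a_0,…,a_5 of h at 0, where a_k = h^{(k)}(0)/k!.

L = (-4 + 4·x + 9·x^2) + (1 - 4·x + 2·x^2 + 3·x^3)·Dx  (order 1).
h: a_k = 2, 8, 28, 90, 280, 856, …
ICs: h(0) = 2.

f: a_k = 1, 3, 9, 27, 81, 243, …
g: a_k = 2, 2, 4, 6, 10, 16, …
L₀ := L_f ⊗_s L_g (sym. prod.), ord ≤ 1.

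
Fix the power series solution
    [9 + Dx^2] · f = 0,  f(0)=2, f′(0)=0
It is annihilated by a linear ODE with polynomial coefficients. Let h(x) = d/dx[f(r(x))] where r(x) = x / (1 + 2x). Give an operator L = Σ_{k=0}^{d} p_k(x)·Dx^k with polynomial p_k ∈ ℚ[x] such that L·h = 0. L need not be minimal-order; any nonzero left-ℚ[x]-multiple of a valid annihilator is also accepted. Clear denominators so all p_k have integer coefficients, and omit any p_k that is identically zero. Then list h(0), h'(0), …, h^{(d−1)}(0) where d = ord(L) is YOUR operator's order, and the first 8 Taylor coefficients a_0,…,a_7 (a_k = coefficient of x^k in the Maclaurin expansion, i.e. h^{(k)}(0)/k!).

f: a_k = 2, 0, -9, 0, 27/4, 0, -81/40, 0, …
Substitute x→r, Dx→(1/r')Dx; clear ⇒ L₀.
Differentiate: ansatz ord ≤ ord L₀ ⇒ L.
L = (33 + 96·x + 96·x^2) + (12 + 72·x + 144·x^2 + 96·x^3)·Dx + (1 + 8·x + 24·x^2 + 32·x^3 + 16·x^4)·Dx^2  (order 2).
h: a_k = 0, -18, 108, -405, 1170, -54243/20, 47061/10, -188955/56, …
ICs: h(0) = 0, h′(0) = -18.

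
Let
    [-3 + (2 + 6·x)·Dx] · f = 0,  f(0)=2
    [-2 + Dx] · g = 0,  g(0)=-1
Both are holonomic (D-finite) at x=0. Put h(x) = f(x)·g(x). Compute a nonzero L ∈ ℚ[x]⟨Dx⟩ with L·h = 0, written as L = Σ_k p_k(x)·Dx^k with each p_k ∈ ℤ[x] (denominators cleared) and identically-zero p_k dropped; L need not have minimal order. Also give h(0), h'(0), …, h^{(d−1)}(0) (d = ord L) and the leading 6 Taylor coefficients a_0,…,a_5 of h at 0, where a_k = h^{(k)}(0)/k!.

f: a_k = 2, 3, -9/4, 27/8, -405/64, 1701/128, …
g: a_k = -1, -2, -2, -4/3, -2/3, -4/15, …
L₀ := L_f ⊗_s L_g (sym. prod.), ord ≤ 1.
L = (-7 - 12·x) + (2 + 6·x)·Dx  (order 1).
h: a_k = -2, -7, -31/4, -181/24, -241/192, -13279/1920, …
ICs: h(0) = -2.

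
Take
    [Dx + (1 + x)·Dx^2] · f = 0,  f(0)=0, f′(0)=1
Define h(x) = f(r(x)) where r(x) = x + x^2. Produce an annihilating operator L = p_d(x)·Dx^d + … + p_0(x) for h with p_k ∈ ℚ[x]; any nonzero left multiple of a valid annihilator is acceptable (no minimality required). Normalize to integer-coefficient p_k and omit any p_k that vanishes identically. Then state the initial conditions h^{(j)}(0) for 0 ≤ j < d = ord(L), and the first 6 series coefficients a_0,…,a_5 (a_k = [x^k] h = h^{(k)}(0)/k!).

L = (-1 + 2·x + 2·x^2)·Dx + (1 + 3·x + 3·x^2 + 2·x^3)·Dx^2  (order 2).
h: a_k = 0, 1, 1/2, -2/3, 1/4, 1/5, …
ICs: h(0) = 0, h′(0) = 1.

f: a_k = 0, 1, -1/2, 1/3, -1/4, 1/5, …
Change of var in L_f (x↦r) gives L₀.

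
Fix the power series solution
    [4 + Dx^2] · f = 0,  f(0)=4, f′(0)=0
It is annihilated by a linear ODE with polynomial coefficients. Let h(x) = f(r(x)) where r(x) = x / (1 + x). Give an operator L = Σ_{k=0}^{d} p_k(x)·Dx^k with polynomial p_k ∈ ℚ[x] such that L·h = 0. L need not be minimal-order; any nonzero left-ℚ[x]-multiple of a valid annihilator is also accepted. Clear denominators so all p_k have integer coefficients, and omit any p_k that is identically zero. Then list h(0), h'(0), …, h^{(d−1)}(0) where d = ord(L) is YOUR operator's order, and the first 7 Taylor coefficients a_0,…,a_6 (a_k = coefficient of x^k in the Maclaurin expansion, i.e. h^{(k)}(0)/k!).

f: a_k = 4, 0, -8, 0, 8/3, 0, -16/45, …
L₀ from L_f via x↦r, Dx↦r'^{-1}Dx.
L = 4 + (2 + 6·x + 6·x^2 + 2·x^3)·Dx + (1 + 4·x + 6·x^2 + 4·x^3 + x^4)·Dx^2  (order 2).
h: a_k = 4, 0, -8, 16, -64/3, 64/3, -616/45, …
ICs: h(0) = 4, h′(0) = 0.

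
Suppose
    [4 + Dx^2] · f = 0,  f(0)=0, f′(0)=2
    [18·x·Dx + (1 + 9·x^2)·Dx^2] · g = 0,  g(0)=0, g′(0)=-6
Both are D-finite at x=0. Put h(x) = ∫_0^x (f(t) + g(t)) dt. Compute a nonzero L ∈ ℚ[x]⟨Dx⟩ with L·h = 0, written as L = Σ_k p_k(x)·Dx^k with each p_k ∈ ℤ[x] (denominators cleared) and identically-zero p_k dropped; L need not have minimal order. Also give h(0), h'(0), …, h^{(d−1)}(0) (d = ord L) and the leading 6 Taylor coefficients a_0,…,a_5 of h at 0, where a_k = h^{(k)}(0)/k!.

L = (-3744·x + 37584·x^3 + 11664·x^5)·Dx^2 + (-28 + 864·x^2 + 10692·x^4 + 5832·x^6)·Dx^3 + (-936·x + 9396·x^3 + 2916·x^5)·Dx^4 + (-7 + 216·x^2 + 2673·x^4 + 1458·x^6)·Dx^5  (order 5).
h: a_k = 0, 0, -2, 0, 25/6, 0, …
ICs: h(0) = 0, h′(0) = 0, h′′(0) = -4, h′′′(0) = 0, h′′′′(0) = 100.

f: a_k = 0, 2, 0, -4/3, 0, 4/15, …
g: a_k = 0, -6, 0, 18, 0, -486/5, …
f+g: L₀ = lclm(L_f,L_g), ord ≤ 2+2.
∫: right-multiply L₀ by Dx.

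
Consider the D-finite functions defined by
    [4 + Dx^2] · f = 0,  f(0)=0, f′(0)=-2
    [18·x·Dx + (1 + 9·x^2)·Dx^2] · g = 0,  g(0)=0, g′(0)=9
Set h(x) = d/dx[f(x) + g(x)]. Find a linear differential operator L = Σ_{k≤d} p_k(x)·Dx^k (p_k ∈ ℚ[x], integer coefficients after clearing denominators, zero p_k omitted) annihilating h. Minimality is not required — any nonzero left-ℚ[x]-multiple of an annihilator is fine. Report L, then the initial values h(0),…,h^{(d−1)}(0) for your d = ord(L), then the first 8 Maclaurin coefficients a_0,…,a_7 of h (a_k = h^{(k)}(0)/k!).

f: a_k = 0, -2, 0, 4/3, 0, -4/15, 0, 8/315, …
g: a_k = 0, 9, 0, -27, 0, 729/5, 0, -6561/7, …
f+g: L₀ = lclm(L_f,L_g), ord ≤ 2+2.
h=h₀': d/dx-closure on L₀ ⇒ L.
L = (-3744·x + 37584·x^3 + 11664·x^5) + (-28 + 864·x^2 + 10692·x^4 + 5832·x^6)·Dx + (-936·x + 9396·x^3 + 2916·x^5)·Dx^2 + (-7 + 216·x^2 + 2673·x^4 + 1458·x^6)·Dx^3  (order 3).
h: a_k = 7, 0, -77, 0, 2183/3, 0, -295237/45, 0, …
ICs: h(0) = 7, h′(0) = 0, h′′(0) = -154.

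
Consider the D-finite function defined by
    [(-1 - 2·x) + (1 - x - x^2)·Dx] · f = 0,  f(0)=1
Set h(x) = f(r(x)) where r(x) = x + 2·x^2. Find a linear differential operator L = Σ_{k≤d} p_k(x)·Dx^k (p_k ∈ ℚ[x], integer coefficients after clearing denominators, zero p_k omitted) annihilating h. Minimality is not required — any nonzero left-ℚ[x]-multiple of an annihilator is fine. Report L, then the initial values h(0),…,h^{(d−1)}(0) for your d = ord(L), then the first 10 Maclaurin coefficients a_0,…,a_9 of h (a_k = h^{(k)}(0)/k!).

f: a_k = 1, 1, 2, 3, 5, 8, 13, 21, 34, 55, …
h₀=f(r): pull back L_f along r ⇒ L₀.
L = (1 + 6·x + 12·x^2 + 16·x^3) + (-1 + x + 3·x^2 + 4·x^3 + 4·x^4)·Dx  (order 1).
h: a_k = 1, 1, 4, 11, 31, 84, 237, 657, 1828, 5083, …
ICs: h(0) = 1.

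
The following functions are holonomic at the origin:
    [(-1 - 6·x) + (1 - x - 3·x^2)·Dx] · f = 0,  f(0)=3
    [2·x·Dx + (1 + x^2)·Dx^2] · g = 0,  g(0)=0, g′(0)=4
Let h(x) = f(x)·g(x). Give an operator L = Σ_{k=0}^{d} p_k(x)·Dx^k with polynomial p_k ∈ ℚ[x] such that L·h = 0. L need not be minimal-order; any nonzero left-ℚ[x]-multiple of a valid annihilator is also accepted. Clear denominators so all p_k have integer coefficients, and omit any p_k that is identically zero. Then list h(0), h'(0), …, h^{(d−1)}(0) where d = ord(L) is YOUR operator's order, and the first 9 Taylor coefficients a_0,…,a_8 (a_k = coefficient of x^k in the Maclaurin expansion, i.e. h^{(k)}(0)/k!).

L = (6 + 2·x + 18·x^2) + (2 + 10·x + 4·x^2 + 18·x^3)·Dx + (-1 + x + 2·x^2 + x^3 + 3·x^4)·Dx^2  (order 2).
h: a_k = 0, 12, 12, 44, 80, 1072/5, 2272/5, 38356/35, 86068/35, …
ICs: h(0) = 0, h′(0) = 12.

f: a_k = 3, 3, 12, 21, 57, 120, 291, 651, 1524, …
g: a_k = 0, 4, 0, -4/3, 0, 4/5, 0, -4/7, 0, …
h₀=f·g: eliminate ⇒ L₀, order ≤ 1·2.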